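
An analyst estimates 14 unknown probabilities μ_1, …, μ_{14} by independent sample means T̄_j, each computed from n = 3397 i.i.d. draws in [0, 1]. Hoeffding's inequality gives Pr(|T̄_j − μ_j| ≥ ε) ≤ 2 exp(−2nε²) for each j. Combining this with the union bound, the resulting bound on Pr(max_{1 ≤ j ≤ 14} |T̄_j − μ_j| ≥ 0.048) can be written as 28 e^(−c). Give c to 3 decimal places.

15.653

Union bound over the 14 events: Pr(max_{1 ≤ j ≤ 14} |T̄_j − μ_j| ≥ 0.048) ≤ 14·2·exp(−2nε²) = 28 exp(−2·3397·0.048²).
So c = 2·3397·0.048² = 15.6534.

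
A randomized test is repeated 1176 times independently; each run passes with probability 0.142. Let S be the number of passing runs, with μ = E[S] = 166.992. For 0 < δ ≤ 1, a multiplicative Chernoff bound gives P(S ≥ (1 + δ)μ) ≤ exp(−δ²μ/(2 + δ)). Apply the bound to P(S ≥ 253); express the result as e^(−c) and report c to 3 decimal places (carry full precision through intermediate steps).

Write 253 = (1 + δ)μ, so δ = 253/166.992 − 1 = 0.5150426…
Then the exponent is δ²μ/(2 + δ) = (253 − μ)² / (μ·(2 + δ)) = 17.613136.

17.613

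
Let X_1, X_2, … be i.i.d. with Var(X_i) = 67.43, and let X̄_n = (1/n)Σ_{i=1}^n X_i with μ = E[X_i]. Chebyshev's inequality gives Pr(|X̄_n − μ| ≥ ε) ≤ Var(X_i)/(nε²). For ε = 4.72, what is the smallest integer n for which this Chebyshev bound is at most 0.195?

Require 67.43/(n·4.72²) ≤ 0.195, i.e. n ≥ 67.43/(0.195·4.72²) = 15.522.
The smallest integer n is 16.

16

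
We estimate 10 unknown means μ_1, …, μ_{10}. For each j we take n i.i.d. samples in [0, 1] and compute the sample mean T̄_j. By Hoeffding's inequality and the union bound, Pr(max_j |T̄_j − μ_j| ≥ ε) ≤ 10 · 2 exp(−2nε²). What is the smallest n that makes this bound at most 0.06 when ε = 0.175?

95

Need 2·10·exp(−2nε²) ≤ 0.06, i.e. exp(−2nε²) ≤ 0.06/20.
So 2nε² ≥ ln(20/0.06) = 5.809143.
Hence n ≥ 5.809143/(2·0.175²) = 94.843.
The smallest integer n is 95.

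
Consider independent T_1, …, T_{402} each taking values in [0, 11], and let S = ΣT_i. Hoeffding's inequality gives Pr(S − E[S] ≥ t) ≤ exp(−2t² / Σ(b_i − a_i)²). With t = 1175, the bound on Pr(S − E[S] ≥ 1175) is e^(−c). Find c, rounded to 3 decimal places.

56.767

Σ(b_i − a_i)² = 402·(11)² = 48642.
c = 2t²/48642 = 2·1175²/48642 = 56.7668.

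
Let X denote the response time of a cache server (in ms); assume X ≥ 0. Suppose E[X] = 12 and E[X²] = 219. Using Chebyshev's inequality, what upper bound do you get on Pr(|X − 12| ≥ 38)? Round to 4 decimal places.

0.0519

Var(X) = E[X²] − (E[X])² = 219 − 144 = 75.
Chebyshev's inequality: Pr(|X − μ| ≥ t) ≤ Var(X)/t² = 75/1444 = 0.0519.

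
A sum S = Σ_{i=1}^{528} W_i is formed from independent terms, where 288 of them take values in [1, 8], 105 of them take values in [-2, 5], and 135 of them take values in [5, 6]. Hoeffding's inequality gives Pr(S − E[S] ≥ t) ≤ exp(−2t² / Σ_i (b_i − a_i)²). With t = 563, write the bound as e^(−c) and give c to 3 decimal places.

Σ(b_i − a_i)² = 288·7² + 105·7² + 135·1² = 19392.
c = 2t² / 19392 = 2·563² / 19392 = 32.6907.

32.691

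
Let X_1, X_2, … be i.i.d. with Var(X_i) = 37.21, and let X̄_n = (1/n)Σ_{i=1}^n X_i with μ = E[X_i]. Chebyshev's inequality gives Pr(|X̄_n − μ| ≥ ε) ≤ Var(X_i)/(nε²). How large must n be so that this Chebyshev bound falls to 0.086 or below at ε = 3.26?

Require 37.21/(n·3.26²) ≤ 0.086, i.e. n ≥ 37.21/(0.086·3.26²) = 40.712.
The smallest integer n is 41.

41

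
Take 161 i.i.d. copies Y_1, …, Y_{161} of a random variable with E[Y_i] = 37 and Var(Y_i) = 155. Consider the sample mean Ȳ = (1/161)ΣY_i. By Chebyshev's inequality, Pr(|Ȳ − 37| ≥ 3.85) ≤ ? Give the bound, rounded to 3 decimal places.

0.065

Var(Ȳ) = Var(Y_i)/n = 155/161 = 0.96273.
Chebyshev: Pr(|Ȳ − 37| ≥ 3.85) ≤ Var(Ȳ)/(3.85)² = 155/(161·3.85²) = 0.0650.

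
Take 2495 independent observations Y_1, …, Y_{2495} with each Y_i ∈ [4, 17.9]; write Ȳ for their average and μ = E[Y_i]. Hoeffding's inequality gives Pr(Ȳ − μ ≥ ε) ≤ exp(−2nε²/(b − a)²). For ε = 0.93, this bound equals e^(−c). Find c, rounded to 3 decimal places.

c = 2nε²/(b − a)² = 2·2495·0.93² / 13.9² = 22.3376.

22.338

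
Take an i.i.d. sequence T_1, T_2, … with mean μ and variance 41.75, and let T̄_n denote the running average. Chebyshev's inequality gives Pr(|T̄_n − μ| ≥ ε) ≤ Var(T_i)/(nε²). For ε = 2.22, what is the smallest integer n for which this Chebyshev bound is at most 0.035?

243

Require 41.75/(n·2.22²) ≤ 0.035, i.e. n ≥ 41.75/(0.035·2.22²) = 242.037.
The smallest integer n is 243.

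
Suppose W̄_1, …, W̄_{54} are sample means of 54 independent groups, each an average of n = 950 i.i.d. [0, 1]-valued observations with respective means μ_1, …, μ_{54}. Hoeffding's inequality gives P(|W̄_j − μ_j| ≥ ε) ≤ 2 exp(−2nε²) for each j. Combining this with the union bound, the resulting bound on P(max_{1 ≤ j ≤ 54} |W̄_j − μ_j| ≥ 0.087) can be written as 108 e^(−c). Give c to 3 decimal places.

14.381

Union bound over the 54 events: P(max_{1 ≤ j ≤ 54} |W̄_j − μ_j| ≥ 0.087) ≤ 54·2·exp(−2nε²) = 108 exp(−2·950·0.087²).
So c = 2·950·0.087² = 14.3811.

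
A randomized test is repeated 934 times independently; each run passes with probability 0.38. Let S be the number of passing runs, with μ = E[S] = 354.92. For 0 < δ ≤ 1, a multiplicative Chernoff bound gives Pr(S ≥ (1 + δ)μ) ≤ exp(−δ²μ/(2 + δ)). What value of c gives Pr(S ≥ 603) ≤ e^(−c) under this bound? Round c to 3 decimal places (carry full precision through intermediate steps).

Write 603 = (1 + δ)μ, so δ = 603/354.92 − 1 = 0.6989744…
Then the exponent is δ²μ/(2 + δ) = (603 − μ)² / (μ·(2 + δ)) = 64.247209.

64.247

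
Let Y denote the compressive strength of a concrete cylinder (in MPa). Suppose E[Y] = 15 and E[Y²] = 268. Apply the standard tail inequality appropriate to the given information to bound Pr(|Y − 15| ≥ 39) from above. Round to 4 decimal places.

0.0283

The first two moments determine the variance, so Chebyshev's inequality is the sharpest standard bound available.
Var(Y) = E[Y²] − (E[Y])² = 268 − 225 = 43.
Chebyshev's inequality: Pr(|Y − μ| ≥ t) ≤ Var(Y)/t² = 43/1521 = 0.0283.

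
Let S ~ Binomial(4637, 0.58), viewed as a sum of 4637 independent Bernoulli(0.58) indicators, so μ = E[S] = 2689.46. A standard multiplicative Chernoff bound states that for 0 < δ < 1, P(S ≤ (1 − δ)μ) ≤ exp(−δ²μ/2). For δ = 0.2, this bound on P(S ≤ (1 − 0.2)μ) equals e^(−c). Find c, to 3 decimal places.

53.789

c = δ²μ/2 = 0.2²·2689.46/2 = 53.7892.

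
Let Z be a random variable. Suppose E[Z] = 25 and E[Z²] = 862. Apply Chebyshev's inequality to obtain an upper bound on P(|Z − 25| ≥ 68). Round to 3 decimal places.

0.051

Var(Z) = E[Z²] − (E[Z])² = 862 − 625 = 237.
Chebyshev's inequality: P(|Z − μ| ≥ t) ≤ Var(Z)/t² = 237/4624 = 0.0513.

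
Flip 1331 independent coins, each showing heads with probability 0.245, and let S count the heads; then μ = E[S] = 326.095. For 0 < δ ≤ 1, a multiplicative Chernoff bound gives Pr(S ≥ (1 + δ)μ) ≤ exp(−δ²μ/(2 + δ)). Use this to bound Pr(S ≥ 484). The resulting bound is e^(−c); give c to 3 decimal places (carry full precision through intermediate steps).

30.779

Write 484 = (1 + δ)μ, so δ = 484/326.095 − 1 = 0.4842301…
Then the exponent is δ²μ/(2 + δ) = (484 − μ)² / (μ·(2 + δ)) = 30.779093.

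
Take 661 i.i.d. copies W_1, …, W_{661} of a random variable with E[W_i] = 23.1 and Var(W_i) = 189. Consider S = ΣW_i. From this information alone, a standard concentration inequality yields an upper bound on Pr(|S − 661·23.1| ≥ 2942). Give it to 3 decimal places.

0.014

With mean and variance of each term known, Chebyshev's inequality bounds the deviation of the sum (or sample mean).
Var(S) = n·Var(W_i) = 661·189 = 124929.
Chebyshev: Pr(|S − 661·23.1| ≥ 2942) ≤ Var(S)/2942² = 124929/8655364 = 0.0144.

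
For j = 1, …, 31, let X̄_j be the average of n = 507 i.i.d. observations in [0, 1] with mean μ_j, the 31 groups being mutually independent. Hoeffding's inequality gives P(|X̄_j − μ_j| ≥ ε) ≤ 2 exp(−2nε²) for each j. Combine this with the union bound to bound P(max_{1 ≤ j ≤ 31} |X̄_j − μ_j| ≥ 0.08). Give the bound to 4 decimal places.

0.0942

Per-experiment Hoeffding bound: 2·exp(−2·507·0.08²) = 2·exp(−6.48960) = 0.0030383.
Union bound over 31 events: 31·0.0030383 = 0.09419.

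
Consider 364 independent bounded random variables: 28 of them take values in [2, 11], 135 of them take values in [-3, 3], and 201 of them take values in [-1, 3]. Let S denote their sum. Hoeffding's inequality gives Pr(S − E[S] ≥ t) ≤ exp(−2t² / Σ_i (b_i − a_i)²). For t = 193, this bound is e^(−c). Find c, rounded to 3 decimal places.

Σ(b_i − a_i)² = 28·9² + 135·6² + 201·4² = 10344.
c = 2t² / 10344 = 2·193² / 10344 = 7.2020.

7.202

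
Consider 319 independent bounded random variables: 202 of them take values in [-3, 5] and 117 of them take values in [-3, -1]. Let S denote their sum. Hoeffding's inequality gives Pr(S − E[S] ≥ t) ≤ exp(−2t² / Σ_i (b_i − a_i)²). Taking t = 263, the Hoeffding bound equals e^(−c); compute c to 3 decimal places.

Σ(b_i − a_i)² = 202·8² + 117·2² = 13396.
c = 2t² / 13396 = 2·263² / 13396 = 10.3268.

10.327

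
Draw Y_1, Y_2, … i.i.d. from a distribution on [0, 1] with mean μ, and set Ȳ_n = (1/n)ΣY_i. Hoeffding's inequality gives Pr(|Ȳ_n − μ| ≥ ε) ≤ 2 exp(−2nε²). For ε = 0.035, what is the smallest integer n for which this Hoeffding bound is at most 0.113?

Require 2·exp(−2nε²) ≤ 0.113, i.e. 2nε² ≥ ln(2/0.113) = 2.873515.
So n ≥ 2.873515 / (2·0.035²) = 1172.863.
The smallest integer n is 1173.

1173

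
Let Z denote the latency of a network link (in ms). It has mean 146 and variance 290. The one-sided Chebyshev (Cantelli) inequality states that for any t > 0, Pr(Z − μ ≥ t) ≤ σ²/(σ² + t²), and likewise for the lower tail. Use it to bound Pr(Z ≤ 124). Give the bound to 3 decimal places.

Here σ² = 290 and t = 22, so σ² + t² = 774.
Cantelli's bound: 290/774 = 0.3747.

0.375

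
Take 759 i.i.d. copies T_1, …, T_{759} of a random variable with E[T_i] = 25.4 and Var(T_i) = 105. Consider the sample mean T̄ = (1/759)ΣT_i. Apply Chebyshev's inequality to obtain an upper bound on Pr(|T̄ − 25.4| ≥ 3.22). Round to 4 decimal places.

0.0133

Var(T̄) = Var(T_i)/n = 105/759 = 0.13834.
Chebyshev: Pr(|T̄ − 25.4| ≥ 3.22) ≤ Var(T̄)/(3.22)² = 105/(759·3.22²) = 0.0133.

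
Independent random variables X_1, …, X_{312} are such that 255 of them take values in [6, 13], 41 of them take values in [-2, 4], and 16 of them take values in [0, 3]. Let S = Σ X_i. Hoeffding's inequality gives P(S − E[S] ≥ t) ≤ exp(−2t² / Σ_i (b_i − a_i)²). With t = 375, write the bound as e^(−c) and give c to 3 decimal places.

Σ(b_i − a_i)² = 255·7² + 41·6² + 16·3² = 14115.
c = 2t² / 14115 = 2·375² / 14115 = 19.9256.

19.926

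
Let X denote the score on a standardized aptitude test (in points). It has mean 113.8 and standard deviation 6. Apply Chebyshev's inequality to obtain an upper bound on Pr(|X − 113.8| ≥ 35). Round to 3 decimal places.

0.029

Chebyshev: Pr(|X − μ| ≥ t) ≤ Var(X)/t².
Var(X) = σ² = 6² = 36.
Bound = 36 / 1225 = 0.0294.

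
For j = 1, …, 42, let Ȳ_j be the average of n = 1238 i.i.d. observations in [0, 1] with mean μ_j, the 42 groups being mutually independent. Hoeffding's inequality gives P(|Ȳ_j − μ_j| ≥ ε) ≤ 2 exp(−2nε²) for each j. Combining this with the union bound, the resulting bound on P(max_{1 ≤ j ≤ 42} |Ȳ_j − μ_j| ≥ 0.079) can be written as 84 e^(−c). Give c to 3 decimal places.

15.453

Union bound over the 42 events: P(max_{1 ≤ j ≤ 42} |Ȳ_j − μ_j| ≥ 0.079) ≤ 42·2·exp(−2nε²) = 84 exp(−2·1238·0.079²).
So c = 2·1238·0.079² = 15.4527.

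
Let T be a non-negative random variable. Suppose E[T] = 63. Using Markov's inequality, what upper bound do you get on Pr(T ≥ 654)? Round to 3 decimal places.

0.096

Markov's inequality: for a non-negative random variable, Pr(T ≥ a) ≤ E[T]/a.
Here E[T] = 63 and a = 654, so the bound is 63/654 = 0.0963.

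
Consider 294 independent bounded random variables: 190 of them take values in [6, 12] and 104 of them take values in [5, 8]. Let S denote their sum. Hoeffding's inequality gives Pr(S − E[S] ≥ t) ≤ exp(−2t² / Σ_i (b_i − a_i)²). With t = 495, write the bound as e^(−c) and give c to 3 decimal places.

Σ(b_i − a_i)² = 190·6² + 104·3² = 7776.
c = 2t² / 7776 = 2·495² / 7776 = 63.0208.

63.021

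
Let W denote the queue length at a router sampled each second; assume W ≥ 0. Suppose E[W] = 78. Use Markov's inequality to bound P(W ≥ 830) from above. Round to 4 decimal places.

Markov's inequality: for a non-negative random variable, P(W ≥ a) ≤ E[W]/a.
Here E[W] = 78 and a = 830, so the bound is 78/830 = 0.0940.

0.0940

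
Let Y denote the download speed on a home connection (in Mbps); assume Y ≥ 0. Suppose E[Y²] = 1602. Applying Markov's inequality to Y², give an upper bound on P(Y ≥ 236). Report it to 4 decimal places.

Since Y ≥ 0, the event {Y ≥ 236} is the same as {Y² ≥ 55696}.
Markov's inequality applied to Y² gives P(Y² ≥ 55696) ≤ E[Y²]/55696 = 1602/55696 = 0.0288.

0.0288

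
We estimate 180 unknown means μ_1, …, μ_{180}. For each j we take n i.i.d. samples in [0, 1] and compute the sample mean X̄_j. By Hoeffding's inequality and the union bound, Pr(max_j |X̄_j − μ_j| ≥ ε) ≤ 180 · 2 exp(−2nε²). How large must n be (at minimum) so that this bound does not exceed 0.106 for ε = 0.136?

220

Need 2·180·exp(−2nε²) ≤ 0.106, i.e. exp(−2nε²) ≤ 0.106/360.
So 2nε² ≥ ln(360/0.106) = 8.130420.
Hence n ≥ 8.130420/(2·0.136²) = 219.789.
The smallest integer n is 220.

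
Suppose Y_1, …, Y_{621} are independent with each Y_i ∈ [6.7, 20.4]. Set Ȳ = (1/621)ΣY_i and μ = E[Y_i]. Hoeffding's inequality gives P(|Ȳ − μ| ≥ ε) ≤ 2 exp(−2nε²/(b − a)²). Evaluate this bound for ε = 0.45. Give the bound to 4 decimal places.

Exponent: 2nε²/(b − a)² = 2·621·0.45² / 13.7² = 1.34000.
Bound = 2·exp(−1.34000) = 0.52369.

0.5237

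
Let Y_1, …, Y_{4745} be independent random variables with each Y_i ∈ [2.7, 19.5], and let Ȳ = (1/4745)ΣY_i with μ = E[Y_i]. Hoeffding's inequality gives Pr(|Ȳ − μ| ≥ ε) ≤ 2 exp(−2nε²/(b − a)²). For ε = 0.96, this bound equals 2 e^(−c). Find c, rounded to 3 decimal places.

30.988

c = 2nε²/(b − a)² = 2·4745·0.96² / 16.8² = 30.9878.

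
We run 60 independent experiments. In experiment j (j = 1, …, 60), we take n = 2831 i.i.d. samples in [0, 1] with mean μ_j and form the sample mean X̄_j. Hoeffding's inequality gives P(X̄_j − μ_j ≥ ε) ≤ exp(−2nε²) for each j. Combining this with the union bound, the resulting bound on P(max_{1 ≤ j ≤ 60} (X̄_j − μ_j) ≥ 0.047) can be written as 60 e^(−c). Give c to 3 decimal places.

Union bound over the 60 events: P(max_{1 ≤ j ≤ 60} (X̄_j − μ_j) ≥ 0.047) ≤ 60·exp(−2nε²) = 60 exp(−2·2831·0.047²).
So c = 2·2831·0.047² = 12.5074.

12.507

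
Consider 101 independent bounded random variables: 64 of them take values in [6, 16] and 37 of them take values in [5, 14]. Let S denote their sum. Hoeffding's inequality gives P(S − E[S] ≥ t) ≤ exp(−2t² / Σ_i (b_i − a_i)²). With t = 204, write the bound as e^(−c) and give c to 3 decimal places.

Σ(b_i − a_i)² = 64·10² + 37·9² = 9397.
c = 2t² / 9397 = 2·204² / 9397 = 8.8573.

8.857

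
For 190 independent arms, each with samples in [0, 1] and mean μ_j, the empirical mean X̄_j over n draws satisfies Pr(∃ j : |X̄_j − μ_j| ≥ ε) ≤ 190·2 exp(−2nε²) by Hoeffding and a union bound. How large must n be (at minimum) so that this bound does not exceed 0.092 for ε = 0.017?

Need 2·190·exp(−2nε²) ≤ 0.092, i.e. exp(−2nε²) ≤ 0.092/380.
So 2nε² ≥ ln(380/0.092) = 8.326138.
Hence n ≥ 8.326138/(2·0.017²) = 14405.083.
The smallest integer n is 14406.

14406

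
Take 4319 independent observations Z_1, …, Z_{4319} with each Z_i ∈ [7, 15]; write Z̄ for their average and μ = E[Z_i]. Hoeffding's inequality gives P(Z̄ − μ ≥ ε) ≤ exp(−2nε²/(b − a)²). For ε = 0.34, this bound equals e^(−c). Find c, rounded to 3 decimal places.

c = 2nε²/(b − a)² = 2·4319·0.34² / 8² = 15.6024.

15.602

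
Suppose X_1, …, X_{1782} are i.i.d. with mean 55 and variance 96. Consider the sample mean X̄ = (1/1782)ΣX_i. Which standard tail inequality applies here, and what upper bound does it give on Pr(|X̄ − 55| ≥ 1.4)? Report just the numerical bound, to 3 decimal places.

0.027

With mean and variance of each term known, Chebyshev's inequality bounds the deviation of the sum (or sample mean).
Var(X̄) = Var(X_i)/n = 96/1782 = 0.053872.
Chebyshev: Pr(|X̄ − 55| ≥ 1.4) ≤ Var(X̄)/(1.4)² = 96/(1782·1.4²) = 0.0275.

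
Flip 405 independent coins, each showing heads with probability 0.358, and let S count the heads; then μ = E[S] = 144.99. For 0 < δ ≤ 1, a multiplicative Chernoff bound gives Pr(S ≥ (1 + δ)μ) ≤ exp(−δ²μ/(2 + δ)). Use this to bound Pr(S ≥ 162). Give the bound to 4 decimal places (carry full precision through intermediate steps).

0.3896

Write 162 = (1 + δ)μ, so δ = 162/144.99 − 1 = 0.1173184…
Then the exponent is δ²μ/(2 + δ) = (162 − μ)² / (μ·(2 + δ)) = 0.942507.
Bound = exp(−0.942507) = 0.38965.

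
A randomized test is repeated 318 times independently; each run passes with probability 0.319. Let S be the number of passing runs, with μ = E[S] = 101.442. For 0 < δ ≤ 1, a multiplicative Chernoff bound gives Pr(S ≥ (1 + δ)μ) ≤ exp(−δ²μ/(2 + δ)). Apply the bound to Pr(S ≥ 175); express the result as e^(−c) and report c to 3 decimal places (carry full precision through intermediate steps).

Write 175 = (1 + δ)μ, so δ = 175/101.442 − 1 = 0.7251237…
Then the exponent is δ²μ/(2 + δ) = (175 − μ)² / (μ·(2 + δ)) = 19.572928.

19.573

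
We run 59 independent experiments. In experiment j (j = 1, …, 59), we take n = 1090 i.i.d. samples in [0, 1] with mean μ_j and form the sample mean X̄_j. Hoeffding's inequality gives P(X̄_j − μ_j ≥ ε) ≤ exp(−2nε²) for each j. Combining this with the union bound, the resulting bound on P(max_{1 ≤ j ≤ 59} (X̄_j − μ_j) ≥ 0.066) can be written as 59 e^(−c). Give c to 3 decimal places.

9.496

Union bound over the 59 events: P(max_{1 ≤ j ≤ 59} (X̄_j − μ_j) ≥ 0.066) ≤ 59·exp(−2nε²) = 59 exp(−2·1090·0.066²).
So c = 2·1090·0.066² = 9.4961.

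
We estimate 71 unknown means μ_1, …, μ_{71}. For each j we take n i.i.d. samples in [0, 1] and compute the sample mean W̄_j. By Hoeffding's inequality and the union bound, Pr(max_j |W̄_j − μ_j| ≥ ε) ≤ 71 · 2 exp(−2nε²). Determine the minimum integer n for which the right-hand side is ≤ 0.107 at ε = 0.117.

263

Need 2·71·exp(−2nε²) ≤ 0.107, i.e. exp(−2nε²) ≤ 0.107/142.
So 2nε² ≥ ln(142/0.107) = 7.190754.
Hence n ≥ 7.190754/(2·0.117²) = 262.647.
The smallest integer n is 263.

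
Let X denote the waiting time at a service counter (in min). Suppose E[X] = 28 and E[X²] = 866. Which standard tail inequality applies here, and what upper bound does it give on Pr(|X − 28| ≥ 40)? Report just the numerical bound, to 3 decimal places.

The first two moments determine the variance, so Chebyshev's inequality is the sharpest standard bound available.
Var(X) = E[X²] − (E[X])² = 866 − 784 = 82.
Chebyshev's inequality: Pr(|X − μ| ≥ t) ≤ Var(X)/t² = 82/1600 = 0.0512.

0.051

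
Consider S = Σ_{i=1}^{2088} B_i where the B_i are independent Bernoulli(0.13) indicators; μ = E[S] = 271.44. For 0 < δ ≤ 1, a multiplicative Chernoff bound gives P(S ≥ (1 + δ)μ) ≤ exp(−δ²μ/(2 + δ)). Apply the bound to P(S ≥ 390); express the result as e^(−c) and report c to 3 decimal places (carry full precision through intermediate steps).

21.251

Write 390 = (1 + δ)μ, so δ = 390/271.44 − 1 = 0.4367816…
Then the exponent is δ²μ/(2 + δ) = (390 − μ)² / (μ·(2 + δ)) = 21.251321.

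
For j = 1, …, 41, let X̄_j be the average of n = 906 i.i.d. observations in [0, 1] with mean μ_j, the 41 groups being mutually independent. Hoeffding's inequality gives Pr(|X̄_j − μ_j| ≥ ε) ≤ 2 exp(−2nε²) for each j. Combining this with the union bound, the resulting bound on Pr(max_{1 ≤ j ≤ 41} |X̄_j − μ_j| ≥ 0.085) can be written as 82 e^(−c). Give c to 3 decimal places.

Union bound over the 41 events: Pr(max_{1 ≤ j ≤ 41} |X̄_j − μ_j| ≥ 0.085) ≤ 41·2·exp(−2nε²) = 82 exp(−2·906·0.085²).
So c = 2·906·0.085² = 13.0917.

13.092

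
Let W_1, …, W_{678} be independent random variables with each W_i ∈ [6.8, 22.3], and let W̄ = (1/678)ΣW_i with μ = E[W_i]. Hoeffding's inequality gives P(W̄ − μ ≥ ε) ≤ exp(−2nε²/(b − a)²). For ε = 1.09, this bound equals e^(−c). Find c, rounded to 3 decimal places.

c = 2nε²/(b − a)² = 2·678·1.09² / 15.5² = 6.7058.

6.706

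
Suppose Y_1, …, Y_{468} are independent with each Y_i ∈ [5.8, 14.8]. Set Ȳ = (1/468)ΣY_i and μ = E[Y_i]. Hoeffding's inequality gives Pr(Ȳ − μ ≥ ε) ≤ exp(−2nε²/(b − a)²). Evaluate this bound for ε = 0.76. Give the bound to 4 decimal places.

Exponent: 2nε²/(b − a)² = 2·468·0.76² / 9² = 6.67449.
Bound = exp(−6.67449) = 0.00126.

0.0013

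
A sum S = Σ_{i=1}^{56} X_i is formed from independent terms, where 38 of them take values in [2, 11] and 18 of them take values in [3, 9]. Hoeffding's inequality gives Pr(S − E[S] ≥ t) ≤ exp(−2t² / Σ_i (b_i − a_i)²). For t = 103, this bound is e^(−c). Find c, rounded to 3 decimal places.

Σ(b_i − a_i)² = 38·9² + 18·6² = 3726.
c = 2t² / 3726 = 2·103² / 3726 = 5.6946.

5.695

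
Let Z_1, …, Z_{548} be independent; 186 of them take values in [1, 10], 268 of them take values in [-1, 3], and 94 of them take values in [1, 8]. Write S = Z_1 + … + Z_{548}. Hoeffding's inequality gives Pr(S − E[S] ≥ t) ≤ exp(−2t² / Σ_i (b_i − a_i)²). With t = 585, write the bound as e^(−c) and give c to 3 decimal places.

28.566

Σ(b_i − a_i)² = 186·9² + 268·4² + 94·7² = 23960.
c = 2t² / 23960 = 2·585² / 23960 = 28.5664.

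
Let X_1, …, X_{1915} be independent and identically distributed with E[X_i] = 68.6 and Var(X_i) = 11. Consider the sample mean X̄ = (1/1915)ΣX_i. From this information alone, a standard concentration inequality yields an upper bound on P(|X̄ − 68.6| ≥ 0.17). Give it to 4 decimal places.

With mean and variance of each term known, Chebyshev's inequality bounds the deviation of the sum (or sample mean).
Var(X̄) = Var(X_i)/n = 11/1915 = 0.0057441.
Chebyshev: P(|X̄ − 68.6| ≥ 0.17) ≤ Var(X̄)/(0.17)² = 11/(1915·0.17²) = 0.1988.

0.1988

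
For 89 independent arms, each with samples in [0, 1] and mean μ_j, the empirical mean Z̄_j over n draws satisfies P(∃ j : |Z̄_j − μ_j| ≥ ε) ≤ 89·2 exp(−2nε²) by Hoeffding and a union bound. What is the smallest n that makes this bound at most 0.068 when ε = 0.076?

682

Need 2·89·exp(−2nε²) ≤ 0.068, i.e. exp(−2nε²) ≤ 0.068/178.
So 2nε² ≥ ln(178/0.068) = 7.870031.
Hence n ≥ 7.870031/(2·0.076²) = 681.270.
The smallest integer n is 682.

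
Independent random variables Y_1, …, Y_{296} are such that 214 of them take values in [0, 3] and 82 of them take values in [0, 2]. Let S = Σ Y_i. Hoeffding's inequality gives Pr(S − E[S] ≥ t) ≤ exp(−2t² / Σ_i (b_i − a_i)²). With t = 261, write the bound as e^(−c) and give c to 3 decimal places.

Σ(b_i − a_i)² = 214·3² + 82·2² = 2254.
c = 2t² / 2254 = 2·261² / 2254 = 60.4445.

60.445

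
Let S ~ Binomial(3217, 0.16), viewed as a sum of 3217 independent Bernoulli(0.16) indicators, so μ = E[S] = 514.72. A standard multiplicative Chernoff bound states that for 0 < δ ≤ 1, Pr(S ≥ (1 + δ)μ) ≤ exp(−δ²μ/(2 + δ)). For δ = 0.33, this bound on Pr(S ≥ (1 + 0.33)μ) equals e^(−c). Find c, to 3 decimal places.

24.057

c = δ²μ/(2 + δ) = 0.33²·514.72/(2 + 0.33) = 24.0571.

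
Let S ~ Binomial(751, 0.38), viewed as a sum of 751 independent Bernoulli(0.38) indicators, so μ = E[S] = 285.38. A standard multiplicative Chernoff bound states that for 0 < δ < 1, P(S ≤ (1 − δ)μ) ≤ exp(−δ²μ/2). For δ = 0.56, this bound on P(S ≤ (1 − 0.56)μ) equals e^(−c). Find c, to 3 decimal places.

44.748

c = δ²μ/2 = 0.56²·285.38/2 = 44.7476.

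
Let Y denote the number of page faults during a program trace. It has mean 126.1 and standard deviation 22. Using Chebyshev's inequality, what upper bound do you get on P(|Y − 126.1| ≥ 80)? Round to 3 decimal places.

Chebyshev: P(|Y − μ| ≥ t) ≤ Var(Y)/t².
Var(Y) = σ² = 22² = 484.
Bound = 484 / 6400 = 0.0756.

0.076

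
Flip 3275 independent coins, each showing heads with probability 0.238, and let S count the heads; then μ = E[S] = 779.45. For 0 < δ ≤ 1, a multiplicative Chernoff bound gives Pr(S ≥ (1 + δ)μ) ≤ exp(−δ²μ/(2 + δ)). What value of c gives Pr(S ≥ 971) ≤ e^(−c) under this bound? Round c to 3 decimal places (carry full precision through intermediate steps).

20.961

Write 971 = (1 + δ)μ, so δ = 971/779.45 − 1 = 0.2457502…
Then the exponent is δ²μ/(2 + δ) = (971 − μ)² / (μ·(2 + δ)) = 20.961126.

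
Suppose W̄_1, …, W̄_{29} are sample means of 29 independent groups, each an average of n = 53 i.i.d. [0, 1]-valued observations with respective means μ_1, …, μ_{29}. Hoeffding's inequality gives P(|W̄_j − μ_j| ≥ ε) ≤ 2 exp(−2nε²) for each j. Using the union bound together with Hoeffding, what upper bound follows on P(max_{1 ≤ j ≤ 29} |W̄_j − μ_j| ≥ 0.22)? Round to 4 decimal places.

Per-experiment Hoeffding bound: 2·exp(−2·53·0.22²) = 2·exp(−5.13040) = 0.011828.
Union bound over 29 events: 29·0.011828 = 0.34302.

0.3430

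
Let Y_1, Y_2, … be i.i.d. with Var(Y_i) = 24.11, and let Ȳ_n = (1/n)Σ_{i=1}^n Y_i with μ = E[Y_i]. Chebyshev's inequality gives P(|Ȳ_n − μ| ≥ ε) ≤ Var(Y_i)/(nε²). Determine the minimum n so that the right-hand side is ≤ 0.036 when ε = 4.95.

Require 24.11/(n·4.95²) ≤ 0.036, i.e. n ≥ 24.11/(0.036·4.95²) = 27.333.
The smallest integer n is 28.

28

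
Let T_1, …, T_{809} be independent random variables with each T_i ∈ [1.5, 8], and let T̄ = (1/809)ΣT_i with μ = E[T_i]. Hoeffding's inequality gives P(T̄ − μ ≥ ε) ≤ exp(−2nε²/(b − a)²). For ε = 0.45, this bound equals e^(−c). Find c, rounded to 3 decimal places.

7.755

c = 2nε²/(b − a)² = 2·809·0.45² / 6.5² = 7.7549.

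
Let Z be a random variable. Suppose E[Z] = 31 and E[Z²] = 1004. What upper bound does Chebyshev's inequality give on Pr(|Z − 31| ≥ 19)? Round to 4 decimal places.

0.1191

Var(Z) = E[Z²] − (E[Z])² = 1004 − 961 = 43.
Chebyshev's inequality: Pr(|Z − μ| ≥ t) ≤ Var(Z)/t² = 43/361 = 0.1191.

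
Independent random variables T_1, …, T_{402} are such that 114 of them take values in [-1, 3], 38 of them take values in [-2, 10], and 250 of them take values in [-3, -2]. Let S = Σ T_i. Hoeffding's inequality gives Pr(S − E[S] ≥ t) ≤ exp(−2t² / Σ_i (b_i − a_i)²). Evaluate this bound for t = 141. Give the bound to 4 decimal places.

Σ(b_i − a_i)² = 114·4² + 38·12² + 250·1² = 7546.
Exponent = 2·141² / 7546 = 5.26928.
Bound = exp(−5.26928) = 0.00515.

0.0051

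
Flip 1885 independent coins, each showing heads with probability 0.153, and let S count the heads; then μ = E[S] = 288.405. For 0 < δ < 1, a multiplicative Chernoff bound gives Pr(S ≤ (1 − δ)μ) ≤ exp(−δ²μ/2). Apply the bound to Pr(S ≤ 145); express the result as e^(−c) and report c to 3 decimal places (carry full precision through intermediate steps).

35.653

Write 145 = (1 − δ)μ, so δ = 1 − 145/288.405 = 0.4972348…
Then the exponent is δ²μ/2 = (μ − 145)²/(2μ) = 35.652978.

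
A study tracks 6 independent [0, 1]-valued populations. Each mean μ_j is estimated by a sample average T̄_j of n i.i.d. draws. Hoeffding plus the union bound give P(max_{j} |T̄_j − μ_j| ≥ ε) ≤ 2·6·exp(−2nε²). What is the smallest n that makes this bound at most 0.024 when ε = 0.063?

783

Need 2·6·exp(−2nε²) ≤ 0.024, i.e. exp(−2nε²) ≤ 0.024/12.
So 2nε² ≥ ln(12/0.024) = 6.214608.
Hence n ≥ 6.214608/(2·0.063²) = 782.893.
The smallest integer n is 783.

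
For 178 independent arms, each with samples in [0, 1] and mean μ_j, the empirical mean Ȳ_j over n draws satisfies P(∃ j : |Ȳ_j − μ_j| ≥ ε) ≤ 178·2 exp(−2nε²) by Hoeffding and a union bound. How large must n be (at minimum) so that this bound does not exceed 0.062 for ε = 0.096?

470

Need 2·178·exp(−2nε²) ≤ 0.062, i.e. exp(−2nε²) ≤ 0.062/356.
So 2nε² ≥ ln(356/0.062) = 8.655552.
Hence n ≥ 8.655552/(2·0.096²) = 469.594.
The smallest integer n is 470.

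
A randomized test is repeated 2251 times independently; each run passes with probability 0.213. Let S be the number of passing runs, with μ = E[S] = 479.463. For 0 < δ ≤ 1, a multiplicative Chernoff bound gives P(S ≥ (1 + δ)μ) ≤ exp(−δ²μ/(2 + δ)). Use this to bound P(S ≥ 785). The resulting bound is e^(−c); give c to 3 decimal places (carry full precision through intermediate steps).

73.828

Write 785 = (1 + δ)μ, so δ = 785/479.463 − 1 = 0.6372483…
Then the exponent is δ²μ/(2 + δ) = (785 − μ)² / (μ·(2 + δ)) = 73.828066.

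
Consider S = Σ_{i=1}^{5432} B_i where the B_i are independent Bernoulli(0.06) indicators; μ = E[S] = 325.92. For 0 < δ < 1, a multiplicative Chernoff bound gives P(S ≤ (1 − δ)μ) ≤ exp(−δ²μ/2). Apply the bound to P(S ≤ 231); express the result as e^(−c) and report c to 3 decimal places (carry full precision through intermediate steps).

13.822

Write 231 = (1 − δ)μ, so δ = 1 − 231/325.92 = 0.2912371…
Then the exponent is δ²μ/2 = (μ − 231)²/(2μ) = 13.822113.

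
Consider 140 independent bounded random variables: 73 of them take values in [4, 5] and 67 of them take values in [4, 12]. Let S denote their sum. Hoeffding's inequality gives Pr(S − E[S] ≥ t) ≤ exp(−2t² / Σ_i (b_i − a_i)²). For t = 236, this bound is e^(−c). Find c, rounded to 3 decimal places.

25.543

Σ(b_i − a_i)² = 73·1² + 67·8² = 4361.
c = 2t² / 4361 = 2·236² / 4361 = 25.5428.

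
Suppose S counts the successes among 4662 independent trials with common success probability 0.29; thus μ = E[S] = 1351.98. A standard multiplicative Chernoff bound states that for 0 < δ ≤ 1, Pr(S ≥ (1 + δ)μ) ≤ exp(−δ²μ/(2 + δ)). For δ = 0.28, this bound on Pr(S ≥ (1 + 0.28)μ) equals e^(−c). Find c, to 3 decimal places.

46.489

c = δ²μ/(2 + δ) = 0.28²·1351.98/(2 + 0.28) = 46.4891.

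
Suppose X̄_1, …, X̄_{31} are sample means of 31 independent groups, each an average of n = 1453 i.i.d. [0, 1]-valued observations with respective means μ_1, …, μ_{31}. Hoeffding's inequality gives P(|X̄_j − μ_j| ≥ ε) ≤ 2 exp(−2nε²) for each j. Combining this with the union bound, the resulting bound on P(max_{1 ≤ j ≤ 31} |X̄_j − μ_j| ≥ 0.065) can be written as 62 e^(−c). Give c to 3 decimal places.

Union bound over the 31 events: P(max_{1 ≤ j ≤ 31} |X̄_j − μ_j| ≥ 0.065) ≤ 31·2·exp(−2nε²) = 62 exp(−2·1453·0.065²).
So c = 2·1453·0.065² = 12.2779.

12.278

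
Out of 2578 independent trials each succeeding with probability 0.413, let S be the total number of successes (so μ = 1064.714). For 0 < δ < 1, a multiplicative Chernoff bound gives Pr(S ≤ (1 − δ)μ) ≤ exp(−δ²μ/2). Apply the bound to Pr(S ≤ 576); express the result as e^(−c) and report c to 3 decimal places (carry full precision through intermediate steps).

Write 576 = (1 − δ)μ, so δ = 1 − 576/1064.714 = 0.4590096…
Then the exponent is δ²μ/2 = (μ − 576)²/(2μ) = 112.162221.

112.162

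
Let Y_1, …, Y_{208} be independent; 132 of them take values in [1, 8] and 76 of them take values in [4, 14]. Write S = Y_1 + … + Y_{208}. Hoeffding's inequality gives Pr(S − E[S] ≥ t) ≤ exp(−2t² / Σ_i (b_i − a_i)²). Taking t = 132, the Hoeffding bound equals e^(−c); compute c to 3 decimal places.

Σ(b_i − a_i)² = 132·7² + 76·10² = 14068.
c = 2t² / 14068 = 2·132² / 14068 = 2.4771.

2.477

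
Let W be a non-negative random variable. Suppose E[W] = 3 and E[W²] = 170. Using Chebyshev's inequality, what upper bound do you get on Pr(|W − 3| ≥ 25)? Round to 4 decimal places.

0.2576

Var(W) = E[W²] − (E[W])² = 170 − 9 = 161.
Chebyshev's inequality: Pr(|W − μ| ≥ t) ≤ Var(W)/t² = 161/625 = 0.2576.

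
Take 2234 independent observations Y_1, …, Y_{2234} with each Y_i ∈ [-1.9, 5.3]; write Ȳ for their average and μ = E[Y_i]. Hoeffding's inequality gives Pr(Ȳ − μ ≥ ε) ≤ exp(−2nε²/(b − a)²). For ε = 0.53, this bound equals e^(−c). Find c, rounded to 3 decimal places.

24.210

c = 2nε²/(b − a)² = 2·2234·0.53² / 7.2² = 24.2103.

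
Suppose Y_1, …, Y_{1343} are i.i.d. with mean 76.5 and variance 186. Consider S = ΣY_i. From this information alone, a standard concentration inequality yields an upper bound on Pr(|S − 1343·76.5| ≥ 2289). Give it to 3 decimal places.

0.048

With mean and variance of each term known, Chebyshev's inequality bounds the deviation of the sum (or sample mean).
Var(S) = n·Var(Y_i) = 1343·186 = 249798.
Chebyshev: Pr(|S − 1343·76.5| ≥ 2289) ≤ Var(S)/2289² = 249798/5239521 = 0.0477.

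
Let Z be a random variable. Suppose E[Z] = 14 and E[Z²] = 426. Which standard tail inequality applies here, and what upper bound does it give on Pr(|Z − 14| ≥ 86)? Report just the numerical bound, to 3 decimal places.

0.031

The first two moments determine the variance, so Chebyshev's inequality is the sharpest standard bound available.
Var(Z) = E[Z²] − (E[Z])² = 426 − 196 = 230.
Chebyshev's inequality: Pr(|Z − μ| ≥ t) ≤ Var(Z)/t² = 230/7396 = 0.0311.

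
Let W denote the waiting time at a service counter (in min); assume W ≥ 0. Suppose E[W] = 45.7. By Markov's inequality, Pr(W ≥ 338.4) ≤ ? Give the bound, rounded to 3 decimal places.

0.135

Markov's inequality: for a non-negative random variable, Pr(W ≥ a) ≤ E[W]/a.
Here E[W] = 45.7 and a = 338.4, so the bound is 45.7/338.4 = 0.1350.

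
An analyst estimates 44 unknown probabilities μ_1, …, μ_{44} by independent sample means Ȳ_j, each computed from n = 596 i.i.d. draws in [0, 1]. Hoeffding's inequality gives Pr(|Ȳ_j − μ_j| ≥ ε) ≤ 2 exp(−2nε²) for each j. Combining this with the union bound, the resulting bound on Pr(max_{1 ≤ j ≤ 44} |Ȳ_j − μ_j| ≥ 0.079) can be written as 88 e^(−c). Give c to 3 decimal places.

Union bound over the 44 events: Pr(max_{1 ≤ j ≤ 44} |Ȳ_j − μ_j| ≥ 0.079) ≤ 44·2·exp(−2nε²) = 88 exp(−2·596·0.079²).
So c = 2·596·0.079² = 7.4393.

7.439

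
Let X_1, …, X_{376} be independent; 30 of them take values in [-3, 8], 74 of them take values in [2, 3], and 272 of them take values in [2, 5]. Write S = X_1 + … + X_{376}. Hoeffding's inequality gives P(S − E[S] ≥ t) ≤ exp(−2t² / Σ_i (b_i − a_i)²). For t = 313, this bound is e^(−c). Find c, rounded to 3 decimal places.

31.849

Σ(b_i − a_i)² = 30·11² + 74·1² + 272·3² = 6152.
c = 2t² / 6152 = 2·313² / 6152 = 31.8495.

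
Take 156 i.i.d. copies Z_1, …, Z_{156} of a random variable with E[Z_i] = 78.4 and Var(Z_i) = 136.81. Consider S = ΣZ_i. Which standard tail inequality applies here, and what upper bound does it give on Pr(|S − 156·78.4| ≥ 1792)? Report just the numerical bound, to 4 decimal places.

With mean and variance of each term known, Chebyshev's inequality bounds the deviation of the sum (or sample mean).
Var(S) = n·Var(Z_i) = 156·136.81 = 21342.36.
Chebyshev: Pr(|S − 156·78.4| ≥ 1792) ≤ Var(S)/1792² = 21342.36/3211264 = 0.0066.

0.0066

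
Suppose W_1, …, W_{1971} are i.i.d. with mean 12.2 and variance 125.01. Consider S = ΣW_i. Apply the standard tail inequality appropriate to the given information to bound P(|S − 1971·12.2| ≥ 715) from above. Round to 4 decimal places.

0.4820

With mean and variance of each term known, Chebyshev's inequality bounds the deviation of the sum (or sample mean).
Var(S) = n·Var(W_i) = 1971·125.01 = 246394.71.
Chebyshev: P(|S − 1971·12.2| ≥ 715) ≤ Var(S)/715² = 246394.71/511225 = 0.4820.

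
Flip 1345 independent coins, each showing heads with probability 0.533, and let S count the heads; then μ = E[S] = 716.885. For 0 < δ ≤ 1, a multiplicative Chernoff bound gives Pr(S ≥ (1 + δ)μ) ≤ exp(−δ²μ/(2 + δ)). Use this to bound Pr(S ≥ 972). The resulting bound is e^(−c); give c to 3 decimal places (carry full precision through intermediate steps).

38.536

Write 972 = (1 + δ)μ, so δ = 972/716.885 − 1 = 0.355866…
Then the exponent is δ²μ/(2 + δ) = (972 − μ)² / (μ·(2 + δ)) = 38.536468.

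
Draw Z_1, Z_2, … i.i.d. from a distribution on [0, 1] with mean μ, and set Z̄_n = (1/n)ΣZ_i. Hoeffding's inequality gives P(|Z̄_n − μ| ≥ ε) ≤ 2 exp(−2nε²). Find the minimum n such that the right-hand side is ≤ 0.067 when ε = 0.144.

Require 2·exp(−2nε²) ≤ 0.067, i.e. 2nε² ≥ ln(2/0.067) = 3.396210.
So n ≥ 3.396210 / (2·0.144²) = 81.892.
The smallest integer n is 82.

82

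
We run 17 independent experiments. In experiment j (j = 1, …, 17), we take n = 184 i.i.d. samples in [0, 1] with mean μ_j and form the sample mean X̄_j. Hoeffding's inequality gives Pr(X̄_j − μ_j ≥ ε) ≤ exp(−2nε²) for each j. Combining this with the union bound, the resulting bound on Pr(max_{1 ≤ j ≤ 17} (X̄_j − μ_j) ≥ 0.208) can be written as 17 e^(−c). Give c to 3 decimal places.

15.921

Union bound over the 17 events: Pr(max_{1 ≤ j ≤ 17} (X̄_j − μ_j) ≥ 0.208) ≤ 17·exp(−2nε²) = 17 exp(−2·184·0.208²).
So c = 2·184·0.208² = 15.9212.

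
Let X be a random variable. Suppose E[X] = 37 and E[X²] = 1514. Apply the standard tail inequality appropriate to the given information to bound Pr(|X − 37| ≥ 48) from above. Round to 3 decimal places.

0.063

The first two moments determine the variance, so Chebyshev's inequality is the sharpest standard bound available.
Var(X) = E[X²] − (E[X])² = 1514 − 1369 = 145.
Chebyshev's inequality: Pr(|X − μ| ≥ t) ≤ Var(X)/t² = 145/2304 = 0.0629.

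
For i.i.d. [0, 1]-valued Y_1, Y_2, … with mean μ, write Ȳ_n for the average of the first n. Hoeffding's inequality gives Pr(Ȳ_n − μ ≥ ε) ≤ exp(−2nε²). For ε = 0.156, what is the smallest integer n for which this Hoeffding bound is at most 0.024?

Require exp(−2nε²) ≤ 0.024, i.e. 2nε² ≥ ln(1/0.024) = 3.729701.
So n ≥ 3.729701 / (2·0.156²) = 76.629.
The smallest integer n is 77.

77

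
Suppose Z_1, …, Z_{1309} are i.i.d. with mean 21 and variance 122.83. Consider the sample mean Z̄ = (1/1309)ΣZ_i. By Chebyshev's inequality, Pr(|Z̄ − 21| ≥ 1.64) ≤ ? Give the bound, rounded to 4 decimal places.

Var(Z̄) = Var(Z_i)/n = 122.83/1309 = 0.093835.
Chebyshev: Pr(|Z̄ − 21| ≥ 1.64) ≤ Var(Z̄)/(1.64)² = 122.83/(1309·1.64²) = 0.0349.

0.0349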